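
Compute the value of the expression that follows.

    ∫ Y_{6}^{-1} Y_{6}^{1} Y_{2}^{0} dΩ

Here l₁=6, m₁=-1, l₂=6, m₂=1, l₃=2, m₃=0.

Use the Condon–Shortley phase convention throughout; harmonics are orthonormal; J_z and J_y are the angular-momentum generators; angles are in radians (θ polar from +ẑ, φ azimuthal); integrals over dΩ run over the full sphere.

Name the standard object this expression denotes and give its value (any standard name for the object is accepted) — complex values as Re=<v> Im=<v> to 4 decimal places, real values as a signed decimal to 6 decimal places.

Gaunt coefficient, -0.149094

This is a Gaunt coefficient — the integral of a triple product of spherical harmonics over the sphere.
Checks pass: Σm=0; 14 even; l₃=2∈[0,12].
(2·6+1)(2·6+1)(2·2+1) = 845
Δ: 10! 2! 2! / 15! → 1/90090
sum: t=4:+1/69120 t=5:−1/14400 t=6:+1/69120 = -7/172800
3j²(6 6 2; 0 0 0) = Δ·Π!·Σ² = 14/715  (sign -1)
sum: t=5:−1/57600 t=6:+1/17280 t=7:−1/120960 = 13/403200
3j²(6 6 2; -1 1 0) = Δ·Π!·Σ² = 13/770  (sign +1)
combine: 4πI² = 845·14/715·13/770 = 169/605
take √, sign -1: I = -0.14909419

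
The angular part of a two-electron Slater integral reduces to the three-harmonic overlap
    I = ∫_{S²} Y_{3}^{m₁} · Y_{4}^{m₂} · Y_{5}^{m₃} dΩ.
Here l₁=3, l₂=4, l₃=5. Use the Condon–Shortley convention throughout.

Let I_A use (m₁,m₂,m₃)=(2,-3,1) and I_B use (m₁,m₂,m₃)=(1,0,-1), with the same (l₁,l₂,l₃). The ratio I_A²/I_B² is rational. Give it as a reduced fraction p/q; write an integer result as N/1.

Same 3,4,5: normalisation and zero-m 3j drop out of the ratio.
A: Δ: 2! 4! 6! / 13! → 1/180180; sum: t=0:+1/1440 t=1:−1/17280 = 11/17280; 3j²(3 4 5; 2 -3 1) = Δ·Π!·Σ² = 11/468  (sign +1)
B: Δ: 2! 4! 6! / 13! → 1/180180; sum: t=0:+1/384 t=1:−1/216 t=2:+1/2304 = -11/6912; 3j²(3 4 5; 1 0 -1) = Δ·Π!·Σ² = 11/1638  (sign -1)
I_A²/I_B² = (11/468)/(11/1638) = 7/2

7/2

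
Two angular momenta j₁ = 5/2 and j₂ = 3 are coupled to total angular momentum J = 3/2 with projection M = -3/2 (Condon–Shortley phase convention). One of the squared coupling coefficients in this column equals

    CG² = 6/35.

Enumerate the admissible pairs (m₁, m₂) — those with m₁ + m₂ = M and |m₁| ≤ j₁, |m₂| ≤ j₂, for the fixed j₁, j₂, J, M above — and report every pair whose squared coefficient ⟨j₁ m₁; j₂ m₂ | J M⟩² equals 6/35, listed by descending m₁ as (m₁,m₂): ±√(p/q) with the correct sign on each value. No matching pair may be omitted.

Admissible pairs with m₁+m₂ = M = -3/2: (-5/2,1), (-3/2,0), (-1/2,-1), (1/2,-2), (3/2,-3)
  (m₁,m₂)=(3/2,-3): CG² = 3/14, CG = +√(3/14)
  (m₁,m₂)=(1/2,-2): CG² = 2/7, CG = −√(2/7)
  (m₁,m₂)=(-1/2,-1): CG² = 9/35, CG = +√(9/35)
  (m₁,m₂)=(-3/2,0): CG² = 6/35, CG = −√(6/35)   ← matches the target
  (m₁,m₂)=(-5/2,1): CG² = 1/14, CG = +√(1/14)
Pairs with CG² = 6/35: (-3/2,0): −√(6/35)

(-3/2,0): −√(6/35)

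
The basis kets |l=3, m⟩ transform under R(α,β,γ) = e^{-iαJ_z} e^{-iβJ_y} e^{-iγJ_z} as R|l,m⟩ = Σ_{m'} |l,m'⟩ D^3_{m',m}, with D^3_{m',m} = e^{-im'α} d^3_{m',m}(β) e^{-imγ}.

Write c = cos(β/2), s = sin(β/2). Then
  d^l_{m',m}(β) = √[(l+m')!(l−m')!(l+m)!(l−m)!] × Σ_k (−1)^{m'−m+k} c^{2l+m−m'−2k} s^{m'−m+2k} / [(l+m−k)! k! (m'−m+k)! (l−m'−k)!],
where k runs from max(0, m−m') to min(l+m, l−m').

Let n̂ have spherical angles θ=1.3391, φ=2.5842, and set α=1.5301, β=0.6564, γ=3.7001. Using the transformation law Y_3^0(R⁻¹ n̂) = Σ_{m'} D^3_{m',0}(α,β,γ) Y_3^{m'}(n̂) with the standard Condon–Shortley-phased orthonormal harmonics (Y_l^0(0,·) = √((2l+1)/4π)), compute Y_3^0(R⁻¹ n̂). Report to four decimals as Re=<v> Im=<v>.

Re=-0.3318 Im=0.0000

Need the full column D^3_{m',0} for m'=−3..3 at α=1.5301, β=0.6564, γ=3.7001.
cos(β/2)=0.946624, sin(β/2)=0.322340
d^3_{-3,0}: single k=3 term ⇒ +0.127054;  D = -0.015473-0.126108i
d^3_{-2,0}: k∈[2..3] ⇒ +0.456981 -0.052987 = +0.403994;  D = -0.402657+0.032846i
d^3_{-1,0}: k∈[1..3] ⇒ +0.848774 -0.295247 +0.011411 = +0.564938;  D = +0.022985+0.564471i
d^3_{0,0}: k∈[0..3] ⇒ +0.719557 -0.750897 +0.087067 -0.001122 = +0.054606;  D = +0.054606+0.000000i
d^3_{1,0}: k∈[0..2] ⇒ -0.848774 +0.295247 -0.011411 = -0.564938;  D = -0.022985+0.564471i
d^3_{2,0}: k∈[0..1] ⇒ +0.456981 -0.052987 = +0.403994;  D = -0.402657-0.032846i
d^3_{3,0}: single k=0 term ⇒ -0.127054;  D = +0.015473-0.126108i
Y_3^{m'}(θ=1.3391,φ=2.5842) and Σ D·Y over m':
  (-0.0155-0.1261i)·(+0.0389-0.3827i)  (-0.4027+0.0328i)·(+0.0979+0.1996i)  (+0.0230+0.5645i)·(+0.1966+0.1225i)  (+0.0546+0.0000i)·(-0.2345+0.0000i)  (-0.0230+0.5645i)·(-0.1966+0.1225i)  (-0.4027-0.0328i)·(+0.0979-0.1996i)  (+0.0155-0.1261i)·(-0.0389-0.3827i)
Y_3^0(R⁻¹ n̂) = -0.331758+0.000000i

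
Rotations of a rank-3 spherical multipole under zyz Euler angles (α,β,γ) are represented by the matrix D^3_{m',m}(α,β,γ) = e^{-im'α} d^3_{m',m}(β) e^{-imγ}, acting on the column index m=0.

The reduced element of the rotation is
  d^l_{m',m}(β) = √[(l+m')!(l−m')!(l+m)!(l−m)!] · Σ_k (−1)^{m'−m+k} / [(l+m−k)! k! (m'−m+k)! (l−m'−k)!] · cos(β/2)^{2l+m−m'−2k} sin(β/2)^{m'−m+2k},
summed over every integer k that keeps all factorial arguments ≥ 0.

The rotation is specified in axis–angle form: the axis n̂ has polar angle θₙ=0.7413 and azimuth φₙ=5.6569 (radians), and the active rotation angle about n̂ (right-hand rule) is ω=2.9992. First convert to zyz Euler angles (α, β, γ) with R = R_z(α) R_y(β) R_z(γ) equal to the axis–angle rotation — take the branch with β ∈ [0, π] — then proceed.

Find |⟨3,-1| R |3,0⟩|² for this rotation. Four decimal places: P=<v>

Axis–angle → zyz. n̂ = (sinθₙcosφₙ, sinθₙsinφₙ, cosθₙ) = (+0.547092, -0.395789, +0.737591), ω = 2.9992.
R = I cosω + sinω [n̂]ₓ + (1−cosω) n̂n̂ᵀ gives
  R = [-0.394288, -0.535548, +0.746810; -0.326202, -0.678167, -0.658545; +0.859144, -0.503267, +0.092697]
β = atan2(√(R₁₃²+R₂₃²), R₃₃) = 1.477966; α = atan2(R₂₃, R₁₃) mod 2π = 5.560511; γ = atan2(R₃₂, −R₃₁) mod 2π = 3.671489
Split into d^3_{-1,0}(β=1.4780) × two z-phases.
Half-angle: c=0.739154, s=0.673537. N=√(2·24·6·6)=41.569219
The bounds max(0,m−m')=1 and min(l+m,l−m')=3 give 3 terms
  k=1: (−1)^0·41.5692/(12)·0.7392^5·0.6735^1 = +0.514785
  k=2: (−1)^1·41.5692/(4)·0.7392^3·0.6735^3 = -1.282331
  k=3: (−1)^2·41.5692/(12)·0.7392^1·0.6735^5 = +0.354921
d^3_{-1,0}(1.4780) = +0.514785 -1.282331 +0.354921 = -0.412625
|D^3_{-1,0}|² = |d^3_{-1,0}(β)|² = (-0.412625)² = 0.170259 (the z-rotation phases have unit modulus)

P=0.1703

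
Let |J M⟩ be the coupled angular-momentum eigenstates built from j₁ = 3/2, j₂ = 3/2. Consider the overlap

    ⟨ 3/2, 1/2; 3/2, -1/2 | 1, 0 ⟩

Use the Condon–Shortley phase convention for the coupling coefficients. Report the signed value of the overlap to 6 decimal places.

triangle: 2!×1!×1!/5! = 2/120
(j±m)!: 2!×1!×1!×2!×1!×1! = 4
prefactor² = (2J+1)×Δ×N² = 1/5
  k=0: +1/(0!×2!×1!×1!×0!×0!) = 1/2
  k=1: −1/(1!×1!×0!×0!×1!×1!) = -1
Σ = -1/2  ⇒  CG² = 1/5×(-1/2)² = 1/20
CG = −√(1/20) = -0.223607

−√(1/20) = -0.223607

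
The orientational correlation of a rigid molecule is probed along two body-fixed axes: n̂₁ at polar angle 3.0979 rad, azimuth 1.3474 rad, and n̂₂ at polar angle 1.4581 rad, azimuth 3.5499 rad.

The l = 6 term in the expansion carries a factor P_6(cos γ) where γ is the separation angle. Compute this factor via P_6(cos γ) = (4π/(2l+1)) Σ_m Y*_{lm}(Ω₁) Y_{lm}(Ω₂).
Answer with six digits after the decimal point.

Summing Y*_{l m}(θ₁,φ₁)·Y_{l m}(θ₂,φ₂) over m ∈ [−6, 6]; prefactor 4π/(2·6+1) = 0.966644:
  m=-6: (-0.000000+0.000000i) × (-0.358101-0.296608i) = +0.000000-0.000000i  (running Σ = +0.000000-0.000000i)
  m=-5: (-0.000000-0.000000i) × (+0.082681+0.162471i) = -0.000000-0.000000i  (running Σ = +0.000000-0.000000i)
  m=-4: (+0.000008-0.000010i) × (+0.018682+0.298845i) = +0.000003+0.000002i  (running Σ = +0.000003+0.000002i)
  m=-3: (+0.000269+0.000339i) × (+0.069705-0.193432i) = +0.000084-0.000028i  (running Σ = +0.000087-0.000026i)
  m=-2: (-0.008915+0.004271i) × (+0.171221-0.182258i) = -0.000748+0.002356i  (running Σ = -0.000660+0.002330i)
  m=-1: (-0.031589-0.139043i) × (-0.195451+0.084556i) = +0.017931+0.024505i  (running Σ = +0.017271+0.026835i)
  m=0: (+0.996820-0.000000i) × (-0.236605+0.000000i) = -0.235852+0.000000i  (running Σ = -0.218582+0.026835i)
  m=1: (+0.031589-0.139043i) × (+0.195451+0.084556i) = +0.017931-0.024505i  (running Σ = -0.200651+0.002330i)
  m=2: (-0.008915-0.004271i) × (+0.171221+0.182258i) = -0.000748-0.002356i  (running Σ = -0.201399-0.000026i)
  m=3: (-0.000269+0.000339i) × (-0.069705-0.193432i) = +0.000084+0.000028i  (running Σ = -0.201314+0.000002i)
  m=4: (+0.000008+0.000010i) × (+0.018682-0.298845i) = +0.000003-0.000002i  (running Σ = -0.201311-0.000000i)
  m=5: (+0.000000-0.000000i) × (-0.082681+0.162471i) = -0.000000+0.000000i  (running Σ = -0.201311-0.000000i)
  m=6: (-0.000000-0.000000i) × (-0.358101+0.296608i) = +0.000000+0.000000i  (running Σ = -0.201311-0.000000i)
Σ over m = -0.201311-0.000000i; ×(4π/13) → -0.194596-0.000000i. Real part: -0.194596

-0.194596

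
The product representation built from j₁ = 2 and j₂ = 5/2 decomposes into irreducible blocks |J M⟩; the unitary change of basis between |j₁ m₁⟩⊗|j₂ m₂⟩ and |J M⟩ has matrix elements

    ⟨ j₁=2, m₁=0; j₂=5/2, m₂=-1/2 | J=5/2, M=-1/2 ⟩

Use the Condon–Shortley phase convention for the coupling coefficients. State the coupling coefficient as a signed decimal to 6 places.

-0.478091  (= −√(8/35))

√[6·2!2!3!/8! · 2!2!2!3!2!3!] = √(72/35)
  +(−1)^0/∏(0,2,2,2,0,1)! = 1/8  (running 1/8)
  +(−1)^1/∏(1,1,1,1,1,2)! = -1/2  (running -3/8)
  +(−1)^2/∏(2,0,0,0,2,3)! = 1/24  (running -1/3)
⟨..|..⟩ = √(72/35)·(-1/3) = -0.478091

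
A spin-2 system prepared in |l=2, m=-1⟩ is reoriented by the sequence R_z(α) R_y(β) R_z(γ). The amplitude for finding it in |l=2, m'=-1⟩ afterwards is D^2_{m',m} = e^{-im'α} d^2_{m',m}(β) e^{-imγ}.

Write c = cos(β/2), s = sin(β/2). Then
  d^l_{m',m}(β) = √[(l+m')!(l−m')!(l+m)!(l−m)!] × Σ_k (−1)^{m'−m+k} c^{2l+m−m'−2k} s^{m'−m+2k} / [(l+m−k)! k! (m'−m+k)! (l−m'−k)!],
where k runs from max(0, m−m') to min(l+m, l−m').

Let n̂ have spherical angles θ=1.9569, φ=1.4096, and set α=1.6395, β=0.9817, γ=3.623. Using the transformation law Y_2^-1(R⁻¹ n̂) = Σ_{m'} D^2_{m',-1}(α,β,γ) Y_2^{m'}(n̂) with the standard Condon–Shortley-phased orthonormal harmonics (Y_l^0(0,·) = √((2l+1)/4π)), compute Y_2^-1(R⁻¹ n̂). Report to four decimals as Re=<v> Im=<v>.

Need the full column D^2_{m',-1} for m'=−2..2 at α=1.6395, β=0.9817, γ=3.6230.
cos(β/2)=0.881933, sin(β/2)=0.471376
d^2_{-2,-1}: single k=1 term ⇒ +0.646701;  D = +0.526781+0.375132i
d^2_{-1,-1}: k∈[0..1] ⇒ +0.604981 -0.518473 = +0.086507;  D = +0.045224-0.073745i
d^2_{0,-1}: k∈[0..1] ⇒ -0.792043 +0.226262 = -0.565781;  D = +0.501476+0.261972i
d^2_{1,-1}: k∈[0..1] ⇒ +0.518473 -0.049371 = +0.469103;  D = -0.188151+0.429717i
d^2_{2,-1}: single k=0 term ⇒ -0.184743;  D = -0.173919-0.062305i
Y_2^{m'}(θ=1.9569,φ=1.4096) and Σ D·Y over m':
  (+0.5268+0.3751i)·(-0.3144-0.1050i)  (+0.0452-0.0737i)·(-0.0433+0.2660i)  (+0.5015+0.2620i)·(-0.1812+0.0000i)  (-0.1882+0.4297i)·(+0.0433+0.2660i)  (-0.1739-0.0623i)·(-0.3144+0.1050i)
Y_2^-1(R⁻¹ n̂) = -0.260664-0.235667i

Re=-0.2607 Im=-0.2357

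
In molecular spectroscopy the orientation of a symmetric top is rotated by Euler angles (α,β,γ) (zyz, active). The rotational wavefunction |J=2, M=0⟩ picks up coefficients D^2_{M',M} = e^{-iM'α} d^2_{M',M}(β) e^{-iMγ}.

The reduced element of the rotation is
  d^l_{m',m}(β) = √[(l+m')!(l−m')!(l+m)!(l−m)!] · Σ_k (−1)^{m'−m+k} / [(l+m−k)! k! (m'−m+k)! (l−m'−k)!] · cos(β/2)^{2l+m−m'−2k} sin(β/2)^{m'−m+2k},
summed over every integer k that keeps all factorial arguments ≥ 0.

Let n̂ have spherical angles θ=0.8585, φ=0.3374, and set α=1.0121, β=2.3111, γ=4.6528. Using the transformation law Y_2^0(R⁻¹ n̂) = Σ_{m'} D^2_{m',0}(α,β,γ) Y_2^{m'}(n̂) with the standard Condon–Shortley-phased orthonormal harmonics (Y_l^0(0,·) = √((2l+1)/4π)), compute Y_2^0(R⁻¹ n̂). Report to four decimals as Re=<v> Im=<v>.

Need the full column D^2_{m',0} for m'=−2..2 at α=1.0121, β=2.3111, γ=4.6528.
cos(β/2)=0.403415, sin(β/2)=0.915017
d^2_{-2,0}: single k=2 term ⇒ +0.333763;  D = -0.146198+0.300040i
d^2_{-1,0}: k∈[1..2] ⇒ +0.147151 -0.757034 = -0.609884;  D = -0.323288-0.517149i
d^2_{0,0}: k∈[0..2] ⇒ +0.026486 -0.545033 +0.700998 = +0.182450;  D = +0.182450+0.000000i
d^2_{1,0}: k∈[0..1] ⇒ -0.147151 +0.757034 = +0.609884;  D = +0.323288-0.517149i
d^2_{2,0}: single k=0 term ⇒ +0.333763;  D = -0.146198-0.300040i
Y_2^{m'}(θ=0.8585,φ=0.3374) and Σ D·Y over m':
  (-0.1462+0.3000i)·(+0.1728-0.1382i)  (-0.3233-0.5171i)·(+0.3606-0.1265i)  (+0.1824+0.0000i)·(+0.0888+0.0000i)  (+0.3233-0.5171i)·(-0.3606-0.1265i)  (-0.1462-0.3000i)·(+0.1728+0.1382i)
Y_2^0(R⁻¹ n̂) = -0.315372+0.000000i

Re=-0.3154 Im=0.0000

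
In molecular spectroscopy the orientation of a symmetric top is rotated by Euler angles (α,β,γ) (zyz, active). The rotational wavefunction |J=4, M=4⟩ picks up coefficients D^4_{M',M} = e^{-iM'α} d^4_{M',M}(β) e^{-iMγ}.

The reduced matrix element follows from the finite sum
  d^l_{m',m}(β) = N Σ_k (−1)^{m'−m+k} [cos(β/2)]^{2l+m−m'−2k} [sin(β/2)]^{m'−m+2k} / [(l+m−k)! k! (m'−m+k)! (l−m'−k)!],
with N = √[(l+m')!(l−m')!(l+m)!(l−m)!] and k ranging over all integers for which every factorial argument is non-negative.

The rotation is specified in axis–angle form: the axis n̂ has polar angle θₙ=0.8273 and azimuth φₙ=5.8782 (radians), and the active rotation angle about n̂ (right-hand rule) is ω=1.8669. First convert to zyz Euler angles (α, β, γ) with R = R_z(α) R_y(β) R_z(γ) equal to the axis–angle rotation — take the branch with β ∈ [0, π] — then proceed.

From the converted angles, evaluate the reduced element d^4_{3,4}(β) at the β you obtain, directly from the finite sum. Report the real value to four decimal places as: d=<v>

Axis–angle → zyz. n̂ = (sinθₙcosφₙ, sinθₙsinφₙ, cosθₙ) = (+0.676562, -0.290030, +0.676866), ω = 1.8669.
R = I cosω + sinω [n̂]ₓ + (1−cosω) n̂n̂ᵀ gives
  R = [+0.299505, -0.900889, +0.314159; +0.393929, -0.183133, -0.900712; +0.868975, +0.393524, +0.300037]
β = atan2(√(R₁₃²+R₂₃²), R₃₃) = 1.266065; α = atan2(R₂₃, R₁₃) mod 2π = 5.047985; γ = atan2(R₃₂, −R₃₁) mod 2π = 2.716363
d^4_{3,4}(β=1.2661) via the finite sum:
Half-angle: c=0.806237, s=0.591592. N=√(5040·1·40320·1)=14255.272709
k: max(0,(4)−(3))=1 … min(4+(4),4−(3))=1
  k=1: (−1)^0·14255.2727/(5040)·0.8062^7·0.5916^1 = +0.370516
d^4_{3,4}(1.2661) = +0.370516

d=0.3705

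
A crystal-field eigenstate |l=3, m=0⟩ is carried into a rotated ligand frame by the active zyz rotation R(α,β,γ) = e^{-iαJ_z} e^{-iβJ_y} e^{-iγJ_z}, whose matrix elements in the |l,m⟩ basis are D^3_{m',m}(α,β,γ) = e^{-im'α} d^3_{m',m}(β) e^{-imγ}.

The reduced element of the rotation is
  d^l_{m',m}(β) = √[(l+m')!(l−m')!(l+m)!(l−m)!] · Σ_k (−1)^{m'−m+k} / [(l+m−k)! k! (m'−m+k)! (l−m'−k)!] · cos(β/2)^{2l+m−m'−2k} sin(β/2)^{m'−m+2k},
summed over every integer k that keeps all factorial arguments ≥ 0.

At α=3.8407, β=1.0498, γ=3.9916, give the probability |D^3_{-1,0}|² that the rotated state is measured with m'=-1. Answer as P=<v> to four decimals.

D^3_{-1,0}(3.8407,1.0498,3.9916) = e^{-i·-1·3.8407}·d^3_{-1,0}(1.0498)·e^{-i·0·3.9916}. Compute d first:
c=cos(1.049800/2)=0.865374, s=sin(1.049800/2)=0.501126; N=√[2·24·6·6]=41.569219
k∈{1,2,3} keeps every argument non-negative
  k=1: (−1)^0·41.5692/(12)·0.8654^5·0.5011^1 = +0.842476
  k=2: (−1)^1·41.5692/(4)·0.8654^3·0.5011^3 = -0.847550
  k=3: (−1)^2·41.5692/(12)·0.8654^1·0.5011^5 = +0.094740
d^3_{-1,0}(1.0498) = +0.842476 -0.847550 +0.094740 = +0.089665
|D^3_{-1,0}|² = |d^3_{-1,0}(β)|² = (+0.089665)² = 0.008040 (the z-rotation phases have unit modulus)

P=0.0080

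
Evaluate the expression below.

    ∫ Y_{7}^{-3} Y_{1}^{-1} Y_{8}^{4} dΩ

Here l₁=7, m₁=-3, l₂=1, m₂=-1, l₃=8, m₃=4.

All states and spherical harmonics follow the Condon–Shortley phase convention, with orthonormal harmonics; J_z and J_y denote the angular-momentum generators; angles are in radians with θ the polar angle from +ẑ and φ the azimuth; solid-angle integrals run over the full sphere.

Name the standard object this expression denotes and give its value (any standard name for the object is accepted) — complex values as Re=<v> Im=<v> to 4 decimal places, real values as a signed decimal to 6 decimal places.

This is a Gaunt coefficient — the integral of a triple product of spherical harmonics over the sphere.
m-sum 0 ✓  L=16 even ✓  6≤8≤8 ✓
Π(2lᵢ+1) = 15×3×17 = 765
triangle coeff Δ(7,1,8) = 1/2040
Σ_t [0,0]: t=0:+1/25401600 = 1/25401600
(3j)²=8/255 [(7 1 8; 0 0 0)], sign=+1
Σ_t [0,0]: t=0:+1/174182400 = 1/174182400
(3j)²=11/340 [(7 1 8; -3 -1 4)], sign=+1
⇒ 4πI² = 66/85
I = (+1)√(66/85/(4π)) = 0.24857507

Gaunt coefficient, +0.248575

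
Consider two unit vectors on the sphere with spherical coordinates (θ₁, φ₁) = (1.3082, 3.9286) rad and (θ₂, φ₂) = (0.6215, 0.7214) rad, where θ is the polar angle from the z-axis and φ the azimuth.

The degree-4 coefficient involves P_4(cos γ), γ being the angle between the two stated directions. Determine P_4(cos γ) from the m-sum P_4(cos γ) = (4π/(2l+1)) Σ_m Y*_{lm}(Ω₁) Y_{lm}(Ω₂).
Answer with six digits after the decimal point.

Addition theorem: P_4(cos γ) = (4π/9) Σ_m Y*_{lm}(Ω₁) Y_{lm}(Ω₂), m = −4…4:
  [-4]  conj(Y_{4,-4})(Ω₁) = -0.38489 - 0.00248j ; Y_{4,-4}(Ω₂) = -0.04921 - 0.01288j ; Δ = 0.01891 + 0.00508j
  [-3]  conj(Y_{4,-3})(Ω₁) = 0.20792 - 0.20592j ; Y_{4,-3}(Ω₂) = -0.11233 - 0.16653j ; Δ = -0.05765 - 0.01150j
  [-2]  conj(Y_{4,-2})(Ω₁) = 0.00053 - 0.16482j ; Y_{4,-2}(Ω₂) = 0.05250 - 0.40796j ; Δ = -0.06721 - 0.00887j
  [-1]  conj(Y_{4,-1})(Ω₁) = 0.21169 + 0.21237j ; Y_{4,-1}(Ω₂) = 0.27357 - 0.24062j ; Δ = 0.10901 + 0.00716j
  [+0]  conj(Y_{4,0})(Ω₁) = 0.12031 + 0.00000j ; Y_{4,0}(Ω₂) = -0.16271 + 0.00000j ; Δ = -0.01958 + 0.00000j
  [+1]  conj(Y_{4,1})(Ω₁) = -0.21169 + 0.21237j ; Y_{4,1}(Ω₂) = -0.27357 - 0.24062j ; Δ = 0.10901 - 0.00716j
  [+2]  conj(Y_{4,2})(Ω₁) = 0.00053 + 0.16482j ; Y_{4,2}(Ω₂) = 0.05250 + 0.40796j ; Δ = -0.06721 + 0.00887j
  [+3]  conj(Y_{4,3})(Ω₁) = -0.20792 - 0.20592j ; Y_{4,3}(Ω₂) = 0.11233 - 0.16653j ; Δ = -0.05765 + 0.01150j
  [+4]  conj(Y_{4,4})(Ω₁) = -0.38489 + 0.00248j ; Y_{4,4}(Ω₂) = -0.04921 + 0.01288j ; Δ = 0.01891 - 0.00508j
Σ over m = -0.01346 - 0.00000j; ×(4π/9) → -0.01879 - 0.00000j. Real part: -0.018794

-0.018794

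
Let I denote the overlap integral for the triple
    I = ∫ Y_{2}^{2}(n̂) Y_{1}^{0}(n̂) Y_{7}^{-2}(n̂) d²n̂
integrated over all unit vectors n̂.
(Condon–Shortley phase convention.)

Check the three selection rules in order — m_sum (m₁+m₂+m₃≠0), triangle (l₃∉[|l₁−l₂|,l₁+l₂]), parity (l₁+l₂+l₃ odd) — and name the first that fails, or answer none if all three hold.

azimuthal sum: 2 + 0 − 2 = 0  ✓
l₃ must lie in [1,3]; have l₃=7  ✗
L = 2 + 1 + 7 = 10 (even)

triangle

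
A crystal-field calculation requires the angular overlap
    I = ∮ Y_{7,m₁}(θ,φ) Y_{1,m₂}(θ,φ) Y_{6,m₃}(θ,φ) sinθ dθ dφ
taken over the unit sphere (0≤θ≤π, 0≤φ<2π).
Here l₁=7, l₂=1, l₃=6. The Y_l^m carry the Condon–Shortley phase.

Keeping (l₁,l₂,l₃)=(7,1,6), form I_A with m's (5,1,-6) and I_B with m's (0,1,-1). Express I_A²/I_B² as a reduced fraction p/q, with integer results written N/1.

1/21

Shared (l₁,l₂,l₃)=(7,1,6): N and (l;000)² cancel in I_A²/I_B².
A: Δ = 2!·12!·0!/15! = 1/1365; Racah Σ t=2..2: t=2:+1/958003200 = 1/958003200; ⇒ 3j(7 1 6; 5 1 -6)² = 1/1365, sgn +1
B: Δ = 2!·12!·0!/15! = 1/1365; Racah Σ t=2..2: t=2:+1/1209600 = 1/1209600; ⇒ 3j(7 1 6; 0 1 -1)² = 1/65, sgn -1
I_A²/I_B² = (1/1365)/(1/65) = 1/21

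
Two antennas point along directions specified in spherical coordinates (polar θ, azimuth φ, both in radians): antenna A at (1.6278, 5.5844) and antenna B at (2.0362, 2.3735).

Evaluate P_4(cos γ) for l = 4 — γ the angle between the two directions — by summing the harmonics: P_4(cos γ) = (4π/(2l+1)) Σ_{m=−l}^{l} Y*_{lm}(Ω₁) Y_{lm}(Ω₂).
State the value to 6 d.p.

Term-by-term m-sum for l=4 (normalisation 4π/9 = 1.396263):
  m=-4: (-0.41354 - 0.14929j) × (-0.28155 + 0.01952j) = 0.11935 + 0.03396j  (running Σ = 0.11935 + 0.03396j)
  m=-3: (0.03560 + 0.06139j) × (-0.26837 + 0.29779j) = -0.02784 - 0.00587j  (running Σ = 0.09151 + 0.02809j)
  m=-2: (-0.05617 + 0.32098j) × (0.00379 + 0.10942j) = -0.03534 - 0.00493j  (running Σ = 0.05617 + 0.02316j)
  m=-1: (0.06134 - 0.05154j) × (-0.21700 - 0.20961j) = -0.02411 - 0.00167j  (running Σ = 0.03206 + 0.02148j)
  m=0: (0.30709 + 0.00000j) × (-0.17163 + 0.00000j) = -0.05271 + 0.00000j  (running Σ = -0.02065 + 0.02148j)
  m=1: (-0.06134 - 0.05154j) × (0.21700 - 0.20961j) = -0.02411 + 0.00167j  (running Σ = -0.04476 + 0.02316j)
  m=2: (-0.05617 - 0.32098j) × (0.00379 - 0.10942j) = -0.03534 + 0.00493j  (running Σ = -0.08009 + 0.02809j)
  m=3: (-0.03560 + 0.06139j) × (0.26837 + 0.29779j) = -0.02784 + 0.00587j  (running Σ = -0.10793 + 0.03396j)
  m=4: (-0.41354 + 0.14929j) × (-0.28155 - 0.01952j) = 0.11935 - 0.03396j  (running Σ = 0.01142 + 0.00000j)
Accumulated sum 0.01142 + 0.00000j; after 4π/(2l+1) scaling, 0.01594 + 0.00000j ⇒ P_4 = 0.015940

0.015940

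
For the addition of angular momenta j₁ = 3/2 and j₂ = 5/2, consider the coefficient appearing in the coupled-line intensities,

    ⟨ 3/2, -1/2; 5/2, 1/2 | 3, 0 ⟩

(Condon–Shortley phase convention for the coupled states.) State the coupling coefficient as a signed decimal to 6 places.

triangle: 1!·2!·4!/8! = 48/40320
(j±m)!: 1!·2!·3!·2!·3!·3! = 864
prefactor² = (2J+1)·Δ·N² = 36/5
  k=0: +1/(0!·1!·2!·3!·0!·1!) = 1/12
  k=1: −1/(1!·0!·1!·2!·1!·2!) = -1/4
Σ = -1/6  ⇒  CG² = 36/5·(-1/6)² = 1/5
CG = −√(1/5) = -0.447214

-0.447214  (= −√(1/5))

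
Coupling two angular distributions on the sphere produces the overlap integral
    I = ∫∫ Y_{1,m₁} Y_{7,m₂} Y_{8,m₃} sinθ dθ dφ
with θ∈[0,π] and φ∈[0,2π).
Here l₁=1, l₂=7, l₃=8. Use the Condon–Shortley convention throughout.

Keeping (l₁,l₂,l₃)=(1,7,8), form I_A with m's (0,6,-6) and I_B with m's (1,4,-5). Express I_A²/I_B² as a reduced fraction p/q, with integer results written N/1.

14/39

Shared (l₁,l₂,l₃)=(1,7,8): N and (l;000)² cancel in I_A²/I_B².
A: Δ = 0!·2!·14!/17! = 1/2040; Racah Σ t=0..0: t=0:+1/6227020800 = 1/6227020800; ⇒ 3j(1 7 8; 0 6 -6)² = 7/510, sgn +1
B: Δ = 0!·2!·14!/17! = 1/2040; Racah Σ t=0..0: t=0:+1/479001600 = 1/479001600; ⇒ 3j(1 7 8; 1 4 -5)² = 13/340, sgn -1
I_A²/I_B² = (7/510)/(13/340) = 14/39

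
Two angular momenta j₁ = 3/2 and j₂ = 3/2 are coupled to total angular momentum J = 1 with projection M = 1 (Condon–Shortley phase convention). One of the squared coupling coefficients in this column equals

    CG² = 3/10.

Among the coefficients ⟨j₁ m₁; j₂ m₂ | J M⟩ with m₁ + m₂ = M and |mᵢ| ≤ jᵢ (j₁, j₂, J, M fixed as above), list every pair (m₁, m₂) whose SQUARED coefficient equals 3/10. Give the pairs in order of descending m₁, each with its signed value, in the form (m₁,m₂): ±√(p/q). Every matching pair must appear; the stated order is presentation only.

(3/2,-1/2): +√(3/10); (-1/2,3/2): +√(3/10)

Admissible pairs with m₁+m₂ = M = 1: (-1/2,3/2), (1/2,1/2), (3/2,-1/2)
  (m₁,m₂)=(3/2,-1/2): CG² = 3/10, CG = +√(3/10)   ← matches the target
  (m₁,m₂)=(1/2,1/2): CG² = 2/5, CG = −√(2/5)
  (m₁,m₂)=(-1/2,3/2): CG² = 3/10, CG = +√(3/10)   ← matches the target
Pairs with CG² = 3/10: (3/2,-1/2): +√(3/10); (-1/2,3/2): +√(3/10)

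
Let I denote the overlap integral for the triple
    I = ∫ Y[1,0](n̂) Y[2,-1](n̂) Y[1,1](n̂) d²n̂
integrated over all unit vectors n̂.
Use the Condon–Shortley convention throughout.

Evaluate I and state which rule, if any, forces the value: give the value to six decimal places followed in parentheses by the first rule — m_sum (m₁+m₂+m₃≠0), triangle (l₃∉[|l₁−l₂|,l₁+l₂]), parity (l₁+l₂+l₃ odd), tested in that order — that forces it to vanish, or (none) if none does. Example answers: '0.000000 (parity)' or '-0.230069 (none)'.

m-sum 0 ✓  L=4 even ✓  1≤1≤3 ✓
Π(2lᵢ+1) = 3×5×3 = 45
triangle coeff Δ(1,2,1) = 1/30
Σ_t [1,1]: t=1:−1/1 = -1/1
(3j)²=2/15 [(1 2 1; 0 0 0)], sign=+1
Σ_t [1,1]: t=1:−1/2 = -1/2
(3j)²=1/10 [(1 2 1; 0 -1 1)], sign=-1
⇒ 4πI² = 3/5
I = (-1)√(3/5/(4π)) = -0.21850969
No selection rule forces the value: the integral is nonzero (none).

-0.218510 (none)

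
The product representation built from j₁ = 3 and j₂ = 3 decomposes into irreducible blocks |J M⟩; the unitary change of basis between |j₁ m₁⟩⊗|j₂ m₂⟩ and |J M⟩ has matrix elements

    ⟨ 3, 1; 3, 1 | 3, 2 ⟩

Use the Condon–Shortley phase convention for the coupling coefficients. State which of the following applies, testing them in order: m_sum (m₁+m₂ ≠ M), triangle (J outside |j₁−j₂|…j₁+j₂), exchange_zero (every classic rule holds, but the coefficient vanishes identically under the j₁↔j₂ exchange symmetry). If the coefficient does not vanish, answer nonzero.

exchange_zero

m-sum: m₁+m₂ = 1+1 = 2, M = 2  ✓
triangle: |j₁−j₂| = 0 ≤ J = 3 ≤ j₁+j₂ = 6  ✓
exchange: j₁=j₂ and m₁=m₂, and (−1)^(j₁+j₂−J) = (−1)^3 = −1 forces ⟨j₁m₁;j₂m₂|JM⟩ = −⟨j₂m₂;j₁m₁|JM⟩ = −⟨j₁m₁;j₂m₂|JM⟩ ⇒ the coefficient vanishes identically
Racah sum check: Σ_k collapses to 0 ⇒ CG = 0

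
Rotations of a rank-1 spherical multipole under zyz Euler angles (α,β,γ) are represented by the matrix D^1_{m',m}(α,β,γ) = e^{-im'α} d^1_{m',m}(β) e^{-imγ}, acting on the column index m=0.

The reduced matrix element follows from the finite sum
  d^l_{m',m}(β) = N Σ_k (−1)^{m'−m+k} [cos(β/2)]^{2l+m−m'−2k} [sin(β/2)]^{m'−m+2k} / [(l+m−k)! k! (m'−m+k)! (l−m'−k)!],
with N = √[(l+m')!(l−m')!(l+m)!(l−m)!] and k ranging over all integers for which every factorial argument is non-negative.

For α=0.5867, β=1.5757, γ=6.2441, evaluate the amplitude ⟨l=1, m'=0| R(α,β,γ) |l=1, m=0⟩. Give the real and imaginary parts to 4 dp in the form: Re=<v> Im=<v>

Split into d^1_{0,0}(β=1.5757) × two z-phases.
c=cos(1.575700/2)=0.705371, s=sin(1.575700/2)=0.708838; N=√[1·1·1·1]=1.000000
The bounds max(0,m−m')=0 and min(l+m,l−m')=1 give 2 terms
  k=0: (−1)^0·1.0000/(1)·0.7054^2·0.7088^0 = +0.497548
  k=1: (−1)^1·1.0000/(1)·0.7054^0·0.7088^2 = -0.502452
d^1_{0,0}(1.5757) = +0.497548 -0.502452 = -0.004904
D = (+1.000000+0.000000i)·(-0.004904)·(+1.000000+0.000000i) = -0.004904+0.000000i

Re=-0.0049 Im=0.0000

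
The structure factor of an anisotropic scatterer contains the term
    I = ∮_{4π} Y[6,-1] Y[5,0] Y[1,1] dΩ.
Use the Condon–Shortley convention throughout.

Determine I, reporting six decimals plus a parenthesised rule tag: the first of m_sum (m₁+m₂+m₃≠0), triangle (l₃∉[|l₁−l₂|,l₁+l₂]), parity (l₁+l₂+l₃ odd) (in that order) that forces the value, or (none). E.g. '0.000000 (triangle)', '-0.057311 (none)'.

-0.187239 (none)

Checks pass: Σm=0; 12 even; l₃=1∈[1,11].
(2·6+1)(2·5+1)(2·1+1) = 429
Δ: 10! 2! 0! / 13! → 1/858
sum: t=5:−1/14400 = -1/14400
3j²(6 5 1; 0 0 0) = Δ·Π!·Σ² = 6/143  (sign +1)
sum: t=5:−1/28800 = -1/28800
3j²(6 5 1; -1 0 1) = Δ·Π!·Σ² = 7/286  (sign -1)
combine: 4πI² = 429·6/143·7/286 = 63/143
take √, sign -1: I = -0.18723944
No selection rule forces the value: the integral is nonzero (none).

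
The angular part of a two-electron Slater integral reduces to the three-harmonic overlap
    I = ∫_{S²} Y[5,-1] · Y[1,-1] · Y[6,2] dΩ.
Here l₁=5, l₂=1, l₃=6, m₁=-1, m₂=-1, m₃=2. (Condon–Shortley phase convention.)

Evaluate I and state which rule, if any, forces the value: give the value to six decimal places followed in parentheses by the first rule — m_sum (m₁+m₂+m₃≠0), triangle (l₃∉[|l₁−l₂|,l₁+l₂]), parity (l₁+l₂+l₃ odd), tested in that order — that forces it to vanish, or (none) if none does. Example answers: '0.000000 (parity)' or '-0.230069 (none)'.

0.216205 (none)

m-sum 0 ✓  L=12 even ✓  4≤6≤6 ✓
Π(2lᵢ+1) = 11×3×13 = 429
triangle coeff Δ(5,1,6) = 1/858
Σ_t [0,0]: t=0:+1/14400 = 1/14400
(3j)²=6/143 [(5 1 6; 0 0 0)], sign=+1
Σ_t [0,0]: t=0:+1/34560 = 1/34560
(3j)²=14/429 [(5 1 6; -1 -1 2)], sign=+1
⇒ 4πI² = 84/143
I = (+1)√(84/143/(4π)) = 0.21620548
No selection rule forces the value: the integral is nonzero (none).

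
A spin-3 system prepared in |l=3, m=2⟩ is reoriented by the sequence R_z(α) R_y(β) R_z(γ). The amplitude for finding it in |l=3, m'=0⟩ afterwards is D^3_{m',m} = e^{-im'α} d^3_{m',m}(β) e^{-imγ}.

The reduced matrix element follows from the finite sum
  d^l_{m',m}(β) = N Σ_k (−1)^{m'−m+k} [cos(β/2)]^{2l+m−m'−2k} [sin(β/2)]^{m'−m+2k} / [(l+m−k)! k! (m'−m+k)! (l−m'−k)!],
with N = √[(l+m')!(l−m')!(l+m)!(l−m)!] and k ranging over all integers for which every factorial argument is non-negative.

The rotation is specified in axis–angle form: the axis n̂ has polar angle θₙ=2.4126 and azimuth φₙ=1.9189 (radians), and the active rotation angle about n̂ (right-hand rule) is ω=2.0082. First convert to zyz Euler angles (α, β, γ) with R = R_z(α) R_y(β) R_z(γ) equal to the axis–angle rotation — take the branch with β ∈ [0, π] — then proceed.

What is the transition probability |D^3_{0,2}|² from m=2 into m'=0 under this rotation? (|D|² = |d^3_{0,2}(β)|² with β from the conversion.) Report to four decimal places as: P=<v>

P=0.1900

Axis–angle → zyz. n̂ = (sinθₙcosφₙ, sinθₙsinφₙ, cosθₙ) = (-0.227224, +0.626166, -0.745846), ω = 2.0082.
R = I cosω + sinω [n̂]ₓ + (1−cosω) n̂n̂ᵀ gives
  R = [-0.350088, +0.473080, +0.808476; -0.878175, +0.134577, -0.459017; -0.325954, -0.870680, +0.368334]
β = atan2(√(R₁₃²+R₂₃²), R₃₃) = 1.193580; α = atan2(R₂₃, R₁₃) mod 2π = 5.766812; γ = atan2(R₃₂, −R₃₁) mod 2π = 5.070605
First d^3_{0,2}(β=1.1936), then the phase factors e^{-i(0)α} and e^{-i(2)γ}:
c=cos(1.193580/2)=0.827144, s=sin(1.193580/2)=0.561990; N=√[6·6·120·1]=65.726707
The bounds max(0,m−m')=2 and min(l+m,l−m')=3 give 2 terms
  k=2: (−1)^0·65.7267/(12)·0.8271^4·0.5620^2 = +0.809734
  k=3: (−1)^1·65.7267/(12)·0.8271^2·0.5620^4 = -0.373799
d^3_{0,2}(1.1936) = +0.809734 -0.373799 = +0.435935
|D^3_{0,2}|² = |d^3_{0,2}(β)|² = (+0.435935)² = 0.190039 (the z-rotation phases have unit modulus)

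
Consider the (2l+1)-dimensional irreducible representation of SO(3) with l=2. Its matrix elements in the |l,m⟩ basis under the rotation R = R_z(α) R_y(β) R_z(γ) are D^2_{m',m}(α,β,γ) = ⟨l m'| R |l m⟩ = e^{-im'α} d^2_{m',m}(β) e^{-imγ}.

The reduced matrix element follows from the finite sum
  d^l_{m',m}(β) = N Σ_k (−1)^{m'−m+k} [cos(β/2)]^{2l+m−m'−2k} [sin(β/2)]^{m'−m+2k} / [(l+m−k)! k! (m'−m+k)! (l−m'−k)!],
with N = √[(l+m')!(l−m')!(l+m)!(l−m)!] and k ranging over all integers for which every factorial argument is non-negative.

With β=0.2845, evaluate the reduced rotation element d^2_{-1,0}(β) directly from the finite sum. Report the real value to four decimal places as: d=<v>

d^2_{-1,0}(β=0.2845) via the finite sum:
c=cos(0.284500/2)=0.989900, s=sin(0.284500/2)=0.141771; N=√[1·6·2·2]=4.898979
k∈{1,2} keeps every argument non-negative
  k=1: (−1)^0·4.8990/(2)·0.9899^3·0.1418^1 = +0.336849
  k=2: (−1)^1·4.8990/(2)·0.9899^1·0.1418^3 = -0.006909
d^2_{-1,0}(0.2845) = +0.336849 -0.006909 = +0.329940

d=0.3299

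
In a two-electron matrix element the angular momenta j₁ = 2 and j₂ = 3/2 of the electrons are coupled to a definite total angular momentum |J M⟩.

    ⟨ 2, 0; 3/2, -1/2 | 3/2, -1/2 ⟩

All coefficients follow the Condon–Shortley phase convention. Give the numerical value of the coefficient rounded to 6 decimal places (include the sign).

j₁+j₂−J=2  J+j₁−j₂=2  J−j₁+j₂=1  j₁+j₂+J+1=6
(j₁±m₁, j₂±m₂, J±M) = (2,2,1,2,1,2)
P² = 16/45
sum k=0..1:
  [0] +1/4 = 1/4
  [1] −1/1 = -1
S = -3/4
C² = P²·S² = 1/5 ; C = -0.447214

−√(1/5) = -0.447214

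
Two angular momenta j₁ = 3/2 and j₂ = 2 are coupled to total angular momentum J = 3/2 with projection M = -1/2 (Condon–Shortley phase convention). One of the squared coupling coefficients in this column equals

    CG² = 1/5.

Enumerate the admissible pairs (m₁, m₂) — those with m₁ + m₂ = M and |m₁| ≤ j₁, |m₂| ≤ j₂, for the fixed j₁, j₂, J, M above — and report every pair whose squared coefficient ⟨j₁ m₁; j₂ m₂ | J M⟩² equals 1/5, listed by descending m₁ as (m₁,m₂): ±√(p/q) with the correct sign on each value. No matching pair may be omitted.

Admissible pairs with m₁+m₂ = M = -1/2: (-3/2,1), (-1/2,0), (1/2,-1), (3/2,-2)
  (m₁,m₂)=(3/2,-2): CG² = 2/5, CG = +√(2/5)
  (m₁,m₂)=(1/2,-1): CG² = 0/1, CG = 0
  (m₁,m₂)=(-1/2,0): CG² = 1/5, CG = −√(1/5)   ← matches the target
  (m₁,m₂)=(-3/2,1): CG² = 2/5, CG = +√(2/5)
Pairs with CG² = 1/5: (-1/2,0): −√(1/5)

(-1/2,0): −√(1/5)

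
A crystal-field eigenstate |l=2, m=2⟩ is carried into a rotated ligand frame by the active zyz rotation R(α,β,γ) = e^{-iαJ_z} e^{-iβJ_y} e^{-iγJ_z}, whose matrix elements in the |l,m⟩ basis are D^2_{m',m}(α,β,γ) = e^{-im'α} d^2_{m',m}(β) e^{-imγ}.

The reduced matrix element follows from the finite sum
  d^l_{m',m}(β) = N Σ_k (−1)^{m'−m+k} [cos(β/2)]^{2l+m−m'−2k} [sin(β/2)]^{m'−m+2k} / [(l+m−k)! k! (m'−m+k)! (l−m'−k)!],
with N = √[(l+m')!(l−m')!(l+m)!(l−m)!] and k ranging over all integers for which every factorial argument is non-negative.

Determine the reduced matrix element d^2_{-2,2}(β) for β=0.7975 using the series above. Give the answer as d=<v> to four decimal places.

d=0.0227

d^2_{-2,2}(β=0.7975) via the finite sum:
With c≡cos(β/2)=0.921547 and s≡sin(β/2)=0.388267, N=[1·24·24·1]^{1/2}=24.000000
The bounds max(0,m−m')=4 and min(l+m,l−m')=4 give 1 term
  k=4: (−1)^0·24.0000/(24)·0.9215^0·0.3883^4 = +0.022726
d^2_{-2,2}(0.7975) = +0.022726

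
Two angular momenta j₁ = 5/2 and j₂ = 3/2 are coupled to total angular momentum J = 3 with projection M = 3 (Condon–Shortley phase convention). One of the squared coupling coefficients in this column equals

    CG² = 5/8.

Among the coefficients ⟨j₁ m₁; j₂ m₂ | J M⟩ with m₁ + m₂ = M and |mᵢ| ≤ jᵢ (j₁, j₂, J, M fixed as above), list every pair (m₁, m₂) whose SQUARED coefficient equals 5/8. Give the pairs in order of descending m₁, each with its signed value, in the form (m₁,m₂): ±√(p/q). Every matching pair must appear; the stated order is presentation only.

(5/2,1/2): +√(5/8)

Admissible pairs with m₁+m₂ = M = 3: (3/2,3/2), (5/2,1/2)
  (m₁,m₂)=(5/2,1/2): CG² = 5/8, CG = +√(5/8)   ← matches the target
  (m₁,m₂)=(3/2,3/2): CG² = 3/8, CG = −√(3/8)
Pairs with CG² = 5/8: (5/2,1/2): +√(5/8)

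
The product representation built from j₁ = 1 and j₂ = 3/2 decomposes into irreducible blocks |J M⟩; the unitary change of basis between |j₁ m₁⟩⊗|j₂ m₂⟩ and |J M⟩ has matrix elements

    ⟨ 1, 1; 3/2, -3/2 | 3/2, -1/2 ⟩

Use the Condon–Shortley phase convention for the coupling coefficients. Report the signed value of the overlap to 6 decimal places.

triangle: 1!×1!×2!/5! = 2/120
(j±m)!: 2!×0!×0!×3!×1!×2! = 24
prefactor² = (2J+1)×Δ×N² = 8/5
  k=0: +1/(0!×1!×0!×0!×1!×2!) = 1/2
Σ = 1/2  ⇒  CG² = 8/5×(1/2)² = 2/5
CG = +√(2/5) = +0.632456

+√(2/5) = +0.632456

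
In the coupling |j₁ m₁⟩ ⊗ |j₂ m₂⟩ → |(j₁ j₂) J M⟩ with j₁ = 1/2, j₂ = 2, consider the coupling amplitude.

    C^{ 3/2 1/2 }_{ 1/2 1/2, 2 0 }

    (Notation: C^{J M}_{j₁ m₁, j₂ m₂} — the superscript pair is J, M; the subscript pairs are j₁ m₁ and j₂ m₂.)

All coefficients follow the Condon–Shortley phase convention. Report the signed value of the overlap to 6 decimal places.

+√(2/5) ≈ +0.632456

√[4·1!0!3!/5! · 1!0!2!2!2!1!] = √(8/5)
  +(−1)^0/∏(0,1,0,2,0,1)! = 1/2  (running 1/2)
⟨..|..⟩ = √(8/5)·(1/2) = +0.632456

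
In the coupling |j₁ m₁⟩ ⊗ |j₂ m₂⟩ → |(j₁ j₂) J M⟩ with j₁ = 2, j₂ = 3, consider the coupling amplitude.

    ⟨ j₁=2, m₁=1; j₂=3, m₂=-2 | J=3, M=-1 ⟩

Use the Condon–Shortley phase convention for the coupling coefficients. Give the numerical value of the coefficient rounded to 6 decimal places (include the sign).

+0.500000  (= +√(1/4))

j₁+j₂−J=2  J+j₁−j₂=2  J−j₁+j₂=4  j₁+j₂+J+1=9
(j₁±m₁, j₂±m₂, J±M) = (3,1,1,5,2,4)
P² = 64
sum k=0..1:
  [0] +1/12 = 1/12
  [1] −1/48 = -1/48
S = 1/16
C² = P²·S² = 1/4 ; C = +0.500000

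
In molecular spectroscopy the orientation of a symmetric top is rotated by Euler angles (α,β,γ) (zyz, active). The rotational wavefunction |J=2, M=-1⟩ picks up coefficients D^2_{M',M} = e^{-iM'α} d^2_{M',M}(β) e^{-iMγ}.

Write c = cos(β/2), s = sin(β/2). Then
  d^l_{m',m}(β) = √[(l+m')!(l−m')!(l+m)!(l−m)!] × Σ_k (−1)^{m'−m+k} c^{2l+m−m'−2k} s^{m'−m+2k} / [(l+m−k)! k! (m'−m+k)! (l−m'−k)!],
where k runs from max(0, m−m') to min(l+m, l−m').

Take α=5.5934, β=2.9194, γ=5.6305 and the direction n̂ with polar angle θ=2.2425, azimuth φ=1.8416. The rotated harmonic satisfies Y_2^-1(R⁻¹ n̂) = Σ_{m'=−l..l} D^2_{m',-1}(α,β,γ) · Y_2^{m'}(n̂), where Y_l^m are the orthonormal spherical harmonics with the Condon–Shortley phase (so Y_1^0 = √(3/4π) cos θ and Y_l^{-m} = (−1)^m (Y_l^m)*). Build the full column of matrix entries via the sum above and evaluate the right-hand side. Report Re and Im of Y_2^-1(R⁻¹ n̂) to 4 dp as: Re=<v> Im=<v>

Need the full column D^2_{m',-1} for m'=−2..2 at α=5.5934, β=2.9194, γ=5.6305.
cos(β/2)=0.110868, sin(β/2)=0.993835
d^2_{-2,-1}: single k=1 term ⇒ +0.002709;  D = -0.001206-0.002425i
d^2_{-1,-1}: k∈[0..1] ⇒ +0.000151 -0.036422 = -0.036271;  D = -0.008210+0.035329i
d^2_{0,-1}: k∈[0..1] ⇒ -0.003317 +0.266578 = +0.263261;  D = +0.209149-0.159884i
d^2_{1,-1}: k∈[0..1] ⇒ +0.036422 -0.975568 = -0.939146;  D = -0.938500-0.034834i
d^2_{2,-1}: single k=0 term ⇒ -0.217660;  D = -0.162646-0.144645i
Y_2^{m'}(θ=2.2425,φ=1.8416) and Σ D·Y over m':
  (-0.0012-0.0024i)·(-0.2028+0.1220i)  (-0.0082+0.0353i)·(+0.1007+0.3626i)  (+0.2091-0.1599i)·(+0.0510+0.0000i)  (-0.9385-0.0348i)·(-0.1007+0.3626i)  (-0.1626-0.1446i)·(-0.2028-0.1220i)
Y_2^-1(R⁻¹ n̂) = +0.120027-0.294866i

Re=0.1200 Im=-0.2949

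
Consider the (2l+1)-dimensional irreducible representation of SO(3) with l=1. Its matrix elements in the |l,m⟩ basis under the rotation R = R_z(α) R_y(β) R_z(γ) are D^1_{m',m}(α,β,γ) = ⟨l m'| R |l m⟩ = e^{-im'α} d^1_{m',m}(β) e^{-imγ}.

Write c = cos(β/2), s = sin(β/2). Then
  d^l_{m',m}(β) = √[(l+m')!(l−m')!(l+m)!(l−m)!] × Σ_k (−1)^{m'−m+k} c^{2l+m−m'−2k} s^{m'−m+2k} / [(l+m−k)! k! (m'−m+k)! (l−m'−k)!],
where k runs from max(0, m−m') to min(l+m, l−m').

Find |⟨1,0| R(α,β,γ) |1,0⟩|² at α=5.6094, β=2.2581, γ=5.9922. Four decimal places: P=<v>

D^1_{0,0}(5.6094,2.2581,5.9922) = e^{-i·0·5.6094}·d^1_{0,0}(2.2581)·e^{-i·0·5.9922}. Compute d first:
c=cos(2.258100/2)=0.427519, s=sin(2.258100/2)=0.904006; N=√[1·1·1·1]=1.000000
Admissible k: 0..1 (factorial args all ≥0)
  k=0: (−1)^0·1.0000/(1)·0.4275^2·0.9040^0 = +0.182772
  k=1: (−1)^1·1.0000/(1)·0.4275^0·0.9040^2 = -0.817228
d^1_{0,0}(2.2581) = +0.182772 -0.817228 = -0.634455
|D^1_{0,0}|² = |d^1_{0,0}(β)|² = (-0.634455)² = 0.402534 (the z-rotation phases have unit modulus)

P=0.4025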